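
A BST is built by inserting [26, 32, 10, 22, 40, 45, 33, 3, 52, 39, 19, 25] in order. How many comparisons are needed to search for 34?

Search path for 34: 26 -> 32 -> 40 -> 33 -> 39
Found: False
Comparisons: 5


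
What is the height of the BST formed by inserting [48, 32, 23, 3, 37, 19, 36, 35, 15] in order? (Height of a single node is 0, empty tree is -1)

Insertion order: [48, 32, 23, 3, 37, 19, 36, 35, 15]
Tree (level-order array): [48, 32, None, 23, 37, 3, None, 36, None, None, 19, 35, None, 15]
Compute height bottom-up (empty subtree = -1):
  height(15) = 1 + max(-1, -1) = 0
  height(19) = 1 + max(0, -1) = 1
  height(3) = 1 + max(-1, 1) = 2
  height(23) = 1 + max(2, -1) = 3
  height(35) = 1 + max(-1, -1) = 0
  height(36) = 1 + max(0, -1) = 1
  height(37) = 1 + max(1, -1) = 2
  height(32) = 1 + max(3, 2) = 4
  height(48) = 1 + max(4, -1) = 5
Height = 5


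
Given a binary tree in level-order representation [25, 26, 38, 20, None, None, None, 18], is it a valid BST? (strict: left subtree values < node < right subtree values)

Level-order array: [25, 26, 38, 20, None, None, None, 18]
Validate using subtree bounds (lo, hi): at each node, require lo < value < hi,
then recurse left with hi=value and right with lo=value.
Preorder trace (stopping at first violation):
  at node 25 with bounds (-inf, +inf): OK
  at node 26 with bounds (-inf, 25): VIOLATION
Node 26 violates its bound: not (-inf < 26 < 25).
Result: Not a valid BST


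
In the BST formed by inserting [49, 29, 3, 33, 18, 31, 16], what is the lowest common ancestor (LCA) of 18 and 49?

Tree insertion order: [49, 29, 3, 33, 18, 31, 16]
Tree (level-order array): [49, 29, None, 3, 33, None, 18, 31, None, 16]
In a BST, the LCA of p=18, q=49 is the first node v on the
root-to-leaf path with p <= v <= q (go left if both < v, right if both > v).
Walk from root:
  at 49: 18 <= 49 <= 49, this is the LCA
LCA = 49


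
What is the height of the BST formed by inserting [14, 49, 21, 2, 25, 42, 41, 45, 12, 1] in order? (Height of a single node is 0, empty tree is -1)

Insertion order: [14, 49, 21, 2, 25, 42, 41, 45, 12, 1]
Tree (level-order array): [14, 2, 49, 1, 12, 21, None, None, None, None, None, None, 25, None, 42, 41, 45]
Compute height bottom-up (empty subtree = -1):
  height(1) = 1 + max(-1, -1) = 0
  height(12) = 1 + max(-1, -1) = 0
  height(2) = 1 + max(0, 0) = 1
  height(41) = 1 + max(-1, -1) = 0
  height(45) = 1 + max(-1, -1) = 0
  height(42) = 1 + max(0, 0) = 1
  height(25) = 1 + max(-1, 1) = 2
  height(21) = 1 + max(-1, 2) = 3
  height(49) = 1 + max(3, -1) = 4
  height(14) = 1 + max(1, 4) = 5
Height = 5


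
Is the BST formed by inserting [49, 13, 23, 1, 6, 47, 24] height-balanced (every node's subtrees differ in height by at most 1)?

Tree (level-order array): [49, 13, None, 1, 23, None, 6, None, 47, None, None, 24]
Definition: a tree is height-balanced if, at every node, |h(left) - h(right)| <= 1 (empty subtree has height -1).
Bottom-up per-node check:
  node 6: h_left=-1, h_right=-1, diff=0 [OK], height=0
  node 1: h_left=-1, h_right=0, diff=1 [OK], height=1
  node 24: h_left=-1, h_right=-1, diff=0 [OK], height=0
  node 47: h_left=0, h_right=-1, diff=1 [OK], height=1
  node 23: h_left=-1, h_right=1, diff=2 [FAIL (|-1-1|=2 > 1)], height=2
  node 13: h_left=1, h_right=2, diff=1 [OK], height=3
  node 49: h_left=3, h_right=-1, diff=4 [FAIL (|3--1|=4 > 1)], height=4
Node 23 violates the condition: |-1 - 1| = 2 > 1.
Result: Not balanced


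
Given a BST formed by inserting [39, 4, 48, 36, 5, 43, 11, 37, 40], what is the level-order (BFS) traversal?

Tree insertion order: [39, 4, 48, 36, 5, 43, 11, 37, 40]
Tree (level-order array): [39, 4, 48, None, 36, 43, None, 5, 37, 40, None, None, 11]
BFS from the root, enqueuing left then right child of each popped node:
  queue [39] -> pop 39, enqueue [4, 48], visited so far: [39]
  queue [4, 48] -> pop 4, enqueue [36], visited so far: [39, 4]
  queue [48, 36] -> pop 48, enqueue [43], visited so far: [39, 4, 48]
  queue [36, 43] -> pop 36, enqueue [5, 37], visited so far: [39, 4, 48, 36]
  queue [43, 5, 37] -> pop 43, enqueue [40], visited so far: [39, 4, 48, 36, 43]
  queue [5, 37, 40] -> pop 5, enqueue [11], visited so far: [39, 4, 48, 36, 43, 5]
  queue [37, 40, 11] -> pop 37, enqueue [none], visited so far: [39, 4, 48, 36, 43, 5, 37]
  queue [40, 11] -> pop 40, enqueue [none], visited so far: [39, 4, 48, 36, 43, 5, 37, 40]
  queue [11] -> pop 11, enqueue [none], visited so far: [39, 4, 48, 36, 43, 5, 37, 40, 11]
Result: [39, 4, 48, 36, 43, 5, 37, 40, 11]


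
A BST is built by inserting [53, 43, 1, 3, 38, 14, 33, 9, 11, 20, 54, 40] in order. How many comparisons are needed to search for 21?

Search path for 21: 53 -> 43 -> 1 -> 3 -> 38 -> 14 -> 33 -> 20
Found: False
Comparisons: 8


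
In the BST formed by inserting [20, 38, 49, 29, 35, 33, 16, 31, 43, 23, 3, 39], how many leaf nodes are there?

Tree built from: [20, 38, 49, 29, 35, 33, 16, 31, 43, 23, 3, 39]
Tree (level-order array): [20, 16, 38, 3, None, 29, 49, None, None, 23, 35, 43, None, None, None, 33, None, 39, None, 31]
Rule: A leaf has 0 children.
Per-node child counts:
  node 20: 2 child(ren)
  node 16: 1 child(ren)
  node 3: 0 child(ren)
  node 38: 2 child(ren)
  node 29: 2 child(ren)
  node 23: 0 child(ren)
  node 35: 1 child(ren)
  node 33: 1 child(ren)
  node 31: 0 child(ren)
  node 49: 1 child(ren)
  node 43: 1 child(ren)
  node 39: 0 child(ren)
Matching nodes: [3, 23, 31, 39]
Count of leaf nodes: 4


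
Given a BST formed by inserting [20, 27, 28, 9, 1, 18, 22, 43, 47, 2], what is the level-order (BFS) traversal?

Tree insertion order: [20, 27, 28, 9, 1, 18, 22, 43, 47, 2]
Tree (level-order array): [20, 9, 27, 1, 18, 22, 28, None, 2, None, None, None, None, None, 43, None, None, None, 47]
BFS from the root, enqueuing left then right child of each popped node:
  queue [20] -> pop 20, enqueue [9, 27], visited so far: [20]
  queue [9, 27] -> pop 9, enqueue [1, 18], visited so far: [20, 9]
  queue [27, 1, 18] -> pop 27, enqueue [22, 28], visited so far: [20, 9, 27]
  queue [1, 18, 22, 28] -> pop 1, enqueue [2], visited so far: [20, 9, 27, 1]
  queue [18, 22, 28, 2] -> pop 18, enqueue [none], visited so far: [20, 9, 27, 1, 18]
  queue [22, 28, 2] -> pop 22, enqueue [none], visited so far: [20, 9, 27, 1, 18, 22]
  queue [28, 2] -> pop 28, enqueue [43], visited so far: [20, 9, 27, 1, 18, 22, 28]
  queue [2, 43] -> pop 2, enqueue [none], visited so far: [20, 9, 27, 1, 18, 22, 28, 2]
  queue [43] -> pop 43, enqueue [47], visited so far: [20, 9, 27, 1, 18, 22, 28, 2, 43]
  queue [47] -> pop 47, enqueue [none], visited so far: [20, 9, 27, 1, 18, 22, 28, 2, 43, 47]
Result: [20, 9, 27, 1, 18, 22, 28, 2, 43, 47]


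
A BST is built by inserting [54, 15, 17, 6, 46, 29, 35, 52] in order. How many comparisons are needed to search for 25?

Search path for 25: 54 -> 15 -> 17 -> 46 -> 29
Found: False
Comparisons: 5


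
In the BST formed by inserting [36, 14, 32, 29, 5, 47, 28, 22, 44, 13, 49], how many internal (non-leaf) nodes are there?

Tree built from: [36, 14, 32, 29, 5, 47, 28, 22, 44, 13, 49]
Tree (level-order array): [36, 14, 47, 5, 32, 44, 49, None, 13, 29, None, None, None, None, None, None, None, 28, None, 22]
Rule: An internal node has at least one child.
Per-node child counts:
  node 36: 2 child(ren)
  node 14: 2 child(ren)
  node 5: 1 child(ren)
  node 13: 0 child(ren)
  node 32: 1 child(ren)
  node 29: 1 child(ren)
  node 28: 1 child(ren)
  node 22: 0 child(ren)
  node 47: 2 child(ren)
  node 44: 0 child(ren)
  node 49: 0 child(ren)
Matching nodes: [36, 14, 5, 32, 29, 28, 47]
Count of internal (non-leaf) nodes: 7


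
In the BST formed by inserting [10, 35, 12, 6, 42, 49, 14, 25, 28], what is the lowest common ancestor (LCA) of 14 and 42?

Tree insertion order: [10, 35, 12, 6, 42, 49, 14, 25, 28]
Tree (level-order array): [10, 6, 35, None, None, 12, 42, None, 14, None, 49, None, 25, None, None, None, 28]
In a BST, the LCA of p=14, q=42 is the first node v on the
root-to-leaf path with p <= v <= q (go left if both < v, right if both > v).
Walk from root:
  at 10: both 14 and 42 > 10, go right
  at 35: 14 <= 35 <= 42, this is the LCA
LCA = 35


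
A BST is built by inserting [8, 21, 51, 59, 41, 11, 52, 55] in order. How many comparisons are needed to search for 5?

Search path for 5: 8
Found: False
Comparisons: 1


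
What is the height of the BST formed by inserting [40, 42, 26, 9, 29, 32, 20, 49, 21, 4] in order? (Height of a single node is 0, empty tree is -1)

Insertion order: [40, 42, 26, 9, 29, 32, 20, 49, 21, 4]
Tree (level-order array): [40, 26, 42, 9, 29, None, 49, 4, 20, None, 32, None, None, None, None, None, 21]
Compute height bottom-up (empty subtree = -1):
  height(4) = 1 + max(-1, -1) = 0
  height(21) = 1 + max(-1, -1) = 0
  height(20) = 1 + max(-1, 0) = 1
  height(9) = 1 + max(0, 1) = 2
  height(32) = 1 + max(-1, -1) = 0
  height(29) = 1 + max(-1, 0) = 1
  height(26) = 1 + max(2, 1) = 3
  height(49) = 1 + max(-1, -1) = 0
  height(42) = 1 + max(-1, 0) = 1
  height(40) = 1 + max(3, 1) = 4
Height = 4


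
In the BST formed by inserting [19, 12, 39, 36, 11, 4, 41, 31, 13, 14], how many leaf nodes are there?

Tree built from: [19, 12, 39, 36, 11, 4, 41, 31, 13, 14]
Tree (level-order array): [19, 12, 39, 11, 13, 36, 41, 4, None, None, 14, 31]
Rule: A leaf has 0 children.
Per-node child counts:
  node 19: 2 child(ren)
  node 12: 2 child(ren)
  node 11: 1 child(ren)
  node 4: 0 child(ren)
  node 13: 1 child(ren)
  node 14: 0 child(ren)
  node 39: 2 child(ren)
  node 36: 1 child(ren)
  node 31: 0 child(ren)
  node 41: 0 child(ren)
Matching nodes: [4, 14, 31, 41]
Count of leaf nodes: 4


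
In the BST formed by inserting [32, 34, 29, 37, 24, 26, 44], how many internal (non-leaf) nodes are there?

Tree built from: [32, 34, 29, 37, 24, 26, 44]
Tree (level-order array): [32, 29, 34, 24, None, None, 37, None, 26, None, 44]
Rule: An internal node has at least one child.
Per-node child counts:
  node 32: 2 child(ren)
  node 29: 1 child(ren)
  node 24: 1 child(ren)
  node 26: 0 child(ren)
  node 34: 1 child(ren)
  node 37: 1 child(ren)
  node 44: 0 child(ren)
Matching nodes: [32, 29, 24, 34, 37]
Count of internal (non-leaf) nodes: 5


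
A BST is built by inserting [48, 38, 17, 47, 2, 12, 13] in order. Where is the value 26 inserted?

Starting tree (level order): [48, 38, None, 17, 47, 2, None, None, None, None, 12, None, 13]
Insertion path: 48 -> 38 -> 17
Result: insert 26 as right child of 17
Final tree (level order): [48, 38, None, 17, 47, 2, 26, None, None, None, 12, None, None, None, 13]


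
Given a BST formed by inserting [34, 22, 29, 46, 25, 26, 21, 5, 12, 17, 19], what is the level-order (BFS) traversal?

Tree insertion order: [34, 22, 29, 46, 25, 26, 21, 5, 12, 17, 19]
Tree (level-order array): [34, 22, 46, 21, 29, None, None, 5, None, 25, None, None, 12, None, 26, None, 17, None, None, None, 19]
BFS from the root, enqueuing left then right child of each popped node:
  queue [34] -> pop 34, enqueue [22, 46], visited so far: [34]
  queue [22, 46] -> pop 22, enqueue [21, 29], visited so far: [34, 22]
  queue [46, 21, 29] -> pop 46, enqueue [none], visited so far: [34, 22, 46]
  queue [21, 29] -> pop 21, enqueue [5], visited so far: [34, 22, 46, 21]
  queue [29, 5] -> pop 29, enqueue [25], visited so far: [34, 22, 46, 21, 29]
  queue [5, 25] -> pop 5, enqueue [12], visited so far: [34, 22, 46, 21, 29, 5]
  queue [25, 12] -> pop 25, enqueue [26], visited so far: [34, 22, 46, 21, 29, 5, 25]
  queue [12, 26] -> pop 12, enqueue [17], visited so far: [34, 22, 46, 21, 29, 5, 25, 12]
  queue [26, 17] -> pop 26, enqueue [none], visited so far: [34, 22, 46, 21, 29, 5, 25, 12, 26]
  queue [17] -> pop 17, enqueue [19], visited so far: [34, 22, 46, 21, 29, 5, 25, 12, 26, 17]
  queue [19] -> pop 19, enqueue [none], visited so far: [34, 22, 46, 21, 29, 5, 25, 12, 26, 17, 19]
Result: [34, 22, 46, 21, 29, 5, 25, 12, 26, 17, 19]


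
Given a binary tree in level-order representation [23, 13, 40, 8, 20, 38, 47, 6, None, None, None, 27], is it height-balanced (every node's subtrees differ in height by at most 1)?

Tree (level-order array): [23, 13, 40, 8, 20, 38, 47, 6, None, None, None, 27]
Definition: a tree is height-balanced if, at every node, |h(left) - h(right)| <= 1 (empty subtree has height -1).
Bottom-up per-node check:
  node 6: h_left=-1, h_right=-1, diff=0 [OK], height=0
  node 8: h_left=0, h_right=-1, diff=1 [OK], height=1
  node 20: h_left=-1, h_right=-1, diff=0 [OK], height=0
  node 13: h_left=1, h_right=0, diff=1 [OK], height=2
  node 27: h_left=-1, h_right=-1, diff=0 [OK], height=0
  node 38: h_left=0, h_right=-1, diff=1 [OK], height=1
  node 47: h_left=-1, h_right=-1, diff=0 [OK], height=0
  node 40: h_left=1, h_right=0, diff=1 [OK], height=2
  node 23: h_left=2, h_right=2, diff=0 [OK], height=3
All nodes satisfy the balance condition.
Result: Balanced


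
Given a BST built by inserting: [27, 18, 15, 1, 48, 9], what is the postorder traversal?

Tree insertion order: [27, 18, 15, 1, 48, 9]
Tree (level-order array): [27, 18, 48, 15, None, None, None, 1, None, None, 9]
Postorder traversal: [9, 1, 15, 18, 48, 27]


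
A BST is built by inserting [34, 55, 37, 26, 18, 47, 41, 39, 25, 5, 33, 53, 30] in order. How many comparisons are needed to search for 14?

Search path for 14: 34 -> 26 -> 18 -> 5
Found: False
Comparisons: 4


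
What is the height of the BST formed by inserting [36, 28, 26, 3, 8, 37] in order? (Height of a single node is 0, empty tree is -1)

Insertion order: [36, 28, 26, 3, 8, 37]
Tree (level-order array): [36, 28, 37, 26, None, None, None, 3, None, None, 8]
Compute height bottom-up (empty subtree = -1):
  height(8) = 1 + max(-1, -1) = 0
  height(3) = 1 + max(-1, 0) = 1
  height(26) = 1 + max(1, -1) = 2
  height(28) = 1 + max(2, -1) = 3
  height(37) = 1 + max(-1, -1) = 0
  height(36) = 1 + max(3, 0) = 4
Height = 4


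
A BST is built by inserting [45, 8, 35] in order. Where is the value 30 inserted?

Starting tree (level order): [45, 8, None, None, 35]
Insertion path: 45 -> 8 -> 35
Result: insert 30 as left child of 35
Final tree (level order): [45, 8, None, None, 35, 30]


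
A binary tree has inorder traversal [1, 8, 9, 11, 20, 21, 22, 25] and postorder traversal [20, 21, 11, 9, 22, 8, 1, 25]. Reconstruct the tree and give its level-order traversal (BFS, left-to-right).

Inorder:   [1, 8, 9, 11, 20, 21, 22, 25]
Postorder: [20, 21, 11, 9, 22, 8, 1, 25]
Algorithm: postorder visits root last, so walk postorder right-to-left;
each value is the root of the current inorder slice — split it at that
value, recurse on the right subtree first, then the left.
Recursive splits:
  root=25; inorder splits into left=[1, 8, 9, 11, 20, 21, 22], right=[]
  root=1; inorder splits into left=[], right=[8, 9, 11, 20, 21, 22]
  root=8; inorder splits into left=[], right=[9, 11, 20, 21, 22]
  root=22; inorder splits into left=[9, 11, 20, 21], right=[]
  root=9; inorder splits into left=[], right=[11, 20, 21]
  root=11; inorder splits into left=[], right=[20, 21]
  root=21; inorder splits into left=[20], right=[]
  root=20; inorder splits into left=[], right=[]
Reconstructed level-order: [25, 1, 8, 22, 9, 11, 21, 20]


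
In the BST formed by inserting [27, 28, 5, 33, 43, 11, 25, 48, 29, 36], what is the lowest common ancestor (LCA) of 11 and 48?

Tree insertion order: [27, 28, 5, 33, 43, 11, 25, 48, 29, 36]
Tree (level-order array): [27, 5, 28, None, 11, None, 33, None, 25, 29, 43, None, None, None, None, 36, 48]
In a BST, the LCA of p=11, q=48 is the first node v on the
root-to-leaf path with p <= v <= q (go left if both < v, right if both > v).
Walk from root:
  at 27: 11 <= 27 <= 48, this is the LCA
LCA = 27


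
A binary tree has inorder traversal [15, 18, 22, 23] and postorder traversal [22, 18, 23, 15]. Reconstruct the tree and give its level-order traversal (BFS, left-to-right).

Inorder:   [15, 18, 22, 23]
Postorder: [22, 18, 23, 15]
Algorithm: postorder visits root last, so walk postorder right-to-left;
each value is the root of the current inorder slice — split it at that
value, recurse on the right subtree first, then the left.
Recursive splits:
  root=15; inorder splits into left=[], right=[18, 22, 23]
  root=23; inorder splits into left=[18, 22], right=[]
  root=18; inorder splits into left=[], right=[22]
  root=22; inorder splits into left=[], right=[]
Reconstructed level-order: [15, 23, 18, 22]


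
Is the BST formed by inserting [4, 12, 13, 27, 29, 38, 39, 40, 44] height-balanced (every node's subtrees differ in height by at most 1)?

Tree (level-order array): [4, None, 12, None, 13, None, 27, None, 29, None, 38, None, 39, None, 40, None, 44]
Definition: a tree is height-balanced if, at every node, |h(left) - h(right)| <= 1 (empty subtree has height -1).
Bottom-up per-node check:
  node 44: h_left=-1, h_right=-1, diff=0 [OK], height=0
  node 40: h_left=-1, h_right=0, diff=1 [OK], height=1
  node 39: h_left=-1, h_right=1, diff=2 [FAIL (|-1-1|=2 > 1)], height=2
  node 38: h_left=-1, h_right=2, diff=3 [FAIL (|-1-2|=3 > 1)], height=3
  node 29: h_left=-1, h_right=3, diff=4 [FAIL (|-1-3|=4 > 1)], height=4
  node 27: h_left=-1, h_right=4, diff=5 [FAIL (|-1-4|=5 > 1)], height=5
  node 13: h_left=-1, h_right=5, diff=6 [FAIL (|-1-5|=6 > 1)], height=6
  node 12: h_left=-1, h_right=6, diff=7 [FAIL (|-1-6|=7 > 1)], height=7
  node 4: h_left=-1, h_right=7, diff=8 [FAIL (|-1-7|=8 > 1)], height=8
Node 39 violates the condition: |-1 - 1| = 2 > 1.
Result: Not balanced


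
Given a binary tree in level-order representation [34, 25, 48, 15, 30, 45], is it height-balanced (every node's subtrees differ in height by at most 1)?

Tree (level-order array): [34, 25, 48, 15, 30, 45]
Definition: a tree is height-balanced if, at every node, |h(left) - h(right)| <= 1 (empty subtree has height -1).
Bottom-up per-node check:
  node 15: h_left=-1, h_right=-1, diff=0 [OK], height=0
  node 30: h_left=-1, h_right=-1, diff=0 [OK], height=0
  node 25: h_left=0, h_right=0, diff=0 [OK], height=1
  node 45: h_left=-1, h_right=-1, diff=0 [OK], height=0
  node 48: h_left=0, h_right=-1, diff=1 [OK], height=1
  node 34: h_left=1, h_right=1, diff=0 [OK], height=2
All nodes satisfy the balance condition.
Result: Balanced


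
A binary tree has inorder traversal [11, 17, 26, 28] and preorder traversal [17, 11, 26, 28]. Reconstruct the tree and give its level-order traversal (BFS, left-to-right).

Inorder:  [11, 17, 26, 28]
Preorder: [17, 11, 26, 28]
Algorithm: preorder visits root first, so consume preorder in order;
for each root, split the current inorder slice at that value into
left-subtree inorder and right-subtree inorder, then recurse.
Recursive splits:
  root=17; inorder splits into left=[11], right=[26, 28]
  root=11; inorder splits into left=[], right=[]
  root=26; inorder splits into left=[], right=[28]
  root=28; inorder splits into left=[], right=[]
Reconstructed level-order: [17, 11, 26, 28]


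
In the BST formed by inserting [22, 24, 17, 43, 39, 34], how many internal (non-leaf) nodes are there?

Tree built from: [22, 24, 17, 43, 39, 34]
Tree (level-order array): [22, 17, 24, None, None, None, 43, 39, None, 34]
Rule: An internal node has at least one child.
Per-node child counts:
  node 22: 2 child(ren)
  node 17: 0 child(ren)
  node 24: 1 child(ren)
  node 43: 1 child(ren)
  node 39: 1 child(ren)
  node 34: 0 child(ren)
Matching nodes: [22, 24, 43, 39]
Count of internal (non-leaf) nodes: 4


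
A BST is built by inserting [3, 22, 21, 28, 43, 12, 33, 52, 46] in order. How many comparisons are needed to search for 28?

Search path for 28: 3 -> 22 -> 28
Found: True
Comparisons: 3


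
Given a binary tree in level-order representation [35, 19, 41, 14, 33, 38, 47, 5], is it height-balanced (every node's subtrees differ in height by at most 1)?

Tree (level-order array): [35, 19, 41, 14, 33, 38, 47, 5]
Definition: a tree is height-balanced if, at every node, |h(left) - h(right)| <= 1 (empty subtree has height -1).
Bottom-up per-node check:
  node 5: h_left=-1, h_right=-1, diff=0 [OK], height=0
  node 14: h_left=0, h_right=-1, diff=1 [OK], height=1
  node 33: h_left=-1, h_right=-1, diff=0 [OK], height=0
  node 19: h_left=1, h_right=0, diff=1 [OK], height=2
  node 38: h_left=-1, h_right=-1, diff=0 [OK], height=0
  node 47: h_left=-1, h_right=-1, diff=0 [OK], height=0
  node 41: h_left=0, h_right=0, diff=0 [OK], height=1
  node 35: h_left=2, h_right=1, diff=1 [OK], height=3
All nodes satisfy the balance condition.
Result: Balanced


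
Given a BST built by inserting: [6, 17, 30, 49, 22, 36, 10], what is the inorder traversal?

Tree insertion order: [6, 17, 30, 49, 22, 36, 10]
Tree (level-order array): [6, None, 17, 10, 30, None, None, 22, 49, None, None, 36]
Inorder traversal: [6, 10, 17, 22, 30, 36, 49]


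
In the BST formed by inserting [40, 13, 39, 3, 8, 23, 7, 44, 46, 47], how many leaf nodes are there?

Tree built from: [40, 13, 39, 3, 8, 23, 7, 44, 46, 47]
Tree (level-order array): [40, 13, 44, 3, 39, None, 46, None, 8, 23, None, None, 47, 7]
Rule: A leaf has 0 children.
Per-node child counts:
  node 40: 2 child(ren)
  node 13: 2 child(ren)
  node 3: 1 child(ren)
  node 8: 1 child(ren)
  node 7: 0 child(ren)
  node 39: 1 child(ren)
  node 23: 0 child(ren)
  node 44: 1 child(ren)
  node 46: 1 child(ren)
  node 47: 0 child(ren)
Matching nodes: [7, 23, 47]
Count of leaf nodes: 3


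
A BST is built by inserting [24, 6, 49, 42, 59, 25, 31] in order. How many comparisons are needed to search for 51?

Search path for 51: 24 -> 49 -> 59
Found: False
Comparisons: 3


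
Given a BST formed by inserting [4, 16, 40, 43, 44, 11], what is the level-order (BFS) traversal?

Tree insertion order: [4, 16, 40, 43, 44, 11]
Tree (level-order array): [4, None, 16, 11, 40, None, None, None, 43, None, 44]
BFS from the root, enqueuing left then right child of each popped node:
  queue [4] -> pop 4, enqueue [16], visited so far: [4]
  queue [16] -> pop 16, enqueue [11, 40], visited so far: [4, 16]
  queue [11, 40] -> pop 11, enqueue [none], visited so far: [4, 16, 11]
  queue [40] -> pop 40, enqueue [43], visited so far: [4, 16, 11, 40]
  queue [43] -> pop 43, enqueue [44], visited so far: [4, 16, 11, 40, 43]
  queue [44] -> pop 44, enqueue [none], visited so far: [4, 16, 11, 40, 43, 44]
Result: [4, 16, 11, 40, 43, 44]


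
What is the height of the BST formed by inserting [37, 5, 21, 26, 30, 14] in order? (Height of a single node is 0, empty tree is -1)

Insertion order: [37, 5, 21, 26, 30, 14]
Tree (level-order array): [37, 5, None, None, 21, 14, 26, None, None, None, 30]
Compute height bottom-up (empty subtree = -1):
  height(14) = 1 + max(-1, -1) = 0
  height(30) = 1 + max(-1, -1) = 0
  height(26) = 1 + max(-1, 0) = 1
  height(21) = 1 + max(0, 1) = 2
  height(5) = 1 + max(-1, 2) = 3
  height(37) = 1 + max(3, -1) = 4
Height = 4


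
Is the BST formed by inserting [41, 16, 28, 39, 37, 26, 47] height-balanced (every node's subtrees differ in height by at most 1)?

Tree (level-order array): [41, 16, 47, None, 28, None, None, 26, 39, None, None, 37]
Definition: a tree is height-balanced if, at every node, |h(left) - h(right)| <= 1 (empty subtree has height -1).
Bottom-up per-node check:
  node 26: h_left=-1, h_right=-1, diff=0 [OK], height=0
  node 37: h_left=-1, h_right=-1, diff=0 [OK], height=0
  node 39: h_left=0, h_right=-1, diff=1 [OK], height=1
  node 28: h_left=0, h_right=1, diff=1 [OK], height=2
  node 16: h_left=-1, h_right=2, diff=3 [FAIL (|-1-2|=3 > 1)], height=3
  node 47: h_left=-1, h_right=-1, diff=0 [OK], height=0
  node 41: h_left=3, h_right=0, diff=3 [FAIL (|3-0|=3 > 1)], height=4
Node 16 violates the condition: |-1 - 2| = 3 > 1.
Result: Not balanced


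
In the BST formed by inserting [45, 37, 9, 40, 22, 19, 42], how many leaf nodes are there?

Tree built from: [45, 37, 9, 40, 22, 19, 42]
Tree (level-order array): [45, 37, None, 9, 40, None, 22, None, 42, 19]
Rule: A leaf has 0 children.
Per-node child counts:
  node 45: 1 child(ren)
  node 37: 2 child(ren)
  node 9: 1 child(ren)
  node 22: 1 child(ren)
  node 19: 0 child(ren)
  node 40: 1 child(ren)
  node 42: 0 child(ren)
Matching nodes: [19, 42]
Count of leaf nodes: 2


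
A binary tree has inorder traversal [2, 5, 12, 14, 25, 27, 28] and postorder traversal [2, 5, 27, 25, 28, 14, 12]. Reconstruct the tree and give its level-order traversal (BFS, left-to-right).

Inorder:   [2, 5, 12, 14, 25, 27, 28]
Postorder: [2, 5, 27, 25, 28, 14, 12]
Algorithm: postorder visits root last, so walk postorder right-to-left;
each value is the root of the current inorder slice — split it at that
value, recurse on the right subtree first, then the left.
Recursive splits:
  root=12; inorder splits into left=[2, 5], right=[14, 25, 27, 28]
  root=14; inorder splits into left=[], right=[25, 27, 28]
  root=28; inorder splits into left=[25, 27], right=[]
  root=25; inorder splits into left=[], right=[27]
  root=27; inorder splits into left=[], right=[]
  root=5; inorder splits into left=[2], right=[]
  root=2; inorder splits into left=[], right=[]
Reconstructed level-order: [12, 5, 14, 2, 28, 25, 27]


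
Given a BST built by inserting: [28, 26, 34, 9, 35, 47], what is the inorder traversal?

Tree insertion order: [28, 26, 34, 9, 35, 47]
Tree (level-order array): [28, 26, 34, 9, None, None, 35, None, None, None, 47]
Inorder traversal: [9, 26, 28, 34, 35, 47]


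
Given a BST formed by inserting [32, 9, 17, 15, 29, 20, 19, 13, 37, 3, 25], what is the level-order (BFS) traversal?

Tree insertion order: [32, 9, 17, 15, 29, 20, 19, 13, 37, 3, 25]
Tree (level-order array): [32, 9, 37, 3, 17, None, None, None, None, 15, 29, 13, None, 20, None, None, None, 19, 25]
BFS from the root, enqueuing left then right child of each popped node:
  queue [32] -> pop 32, enqueue [9, 37], visited so far: [32]
  queue [9, 37] -> pop 9, enqueue [3, 17], visited so far: [32, 9]
  queue [37, 3, 17] -> pop 37, enqueue [none], visited so far: [32, 9, 37]
  queue [3, 17] -> pop 3, enqueue [none], visited so far: [32, 9, 37, 3]
  queue [17] -> pop 17, enqueue [15, 29], visited so far: [32, 9, 37, 3, 17]
  queue [15, 29] -> pop 15, enqueue [13], visited so far: [32, 9, 37, 3, 17, 15]
  queue [29, 13] -> pop 29, enqueue [20], visited so far: [32, 9, 37, 3, 17, 15, 29]
  queue [13, 20] -> pop 13, enqueue [none], visited so far: [32, 9, 37, 3, 17, 15, 29, 13]
  queue [20] -> pop 20, enqueue [19, 25], visited so far: [32, 9, 37, 3, 17, 15, 29, 13, 20]
  queue [19, 25] -> pop 19, enqueue [none], visited so far: [32, 9, 37, 3, 17, 15, 29, 13, 20, 19]
  queue [25] -> pop 25, enqueue [none], visited so far: [32, 9, 37, 3, 17, 15, 29, 13, 20, 19, 25]
Result: [32, 9, 37, 3, 17, 15, 29, 13, 20, 19, 25]


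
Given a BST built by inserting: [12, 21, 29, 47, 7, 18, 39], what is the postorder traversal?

Tree insertion order: [12, 21, 29, 47, 7, 18, 39]
Tree (level-order array): [12, 7, 21, None, None, 18, 29, None, None, None, 47, 39]
Postorder traversal: [7, 18, 39, 47, 29, 21, 12]


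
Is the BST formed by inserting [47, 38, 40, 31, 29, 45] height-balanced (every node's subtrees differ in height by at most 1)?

Tree (level-order array): [47, 38, None, 31, 40, 29, None, None, 45]
Definition: a tree is height-balanced if, at every node, |h(left) - h(right)| <= 1 (empty subtree has height -1).
Bottom-up per-node check:
  node 29: h_left=-1, h_right=-1, diff=0 [OK], height=0
  node 31: h_left=0, h_right=-1, diff=1 [OK], height=1
  node 45: h_left=-1, h_right=-1, diff=0 [OK], height=0
  node 40: h_left=-1, h_right=0, diff=1 [OK], height=1
  node 38: h_left=1, h_right=1, diff=0 [OK], height=2
  node 47: h_left=2, h_right=-1, diff=3 [FAIL (|2--1|=3 > 1)], height=3
Node 47 violates the condition: |2 - -1| = 3 > 1.
Result: Not balanced


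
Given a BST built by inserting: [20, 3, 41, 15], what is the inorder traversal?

Tree insertion order: [20, 3, 41, 15]
Tree (level-order array): [20, 3, 41, None, 15]
Inorder traversal: [3, 15, 20, 41]


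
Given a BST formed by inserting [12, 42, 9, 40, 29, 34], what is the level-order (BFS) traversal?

Tree insertion order: [12, 42, 9, 40, 29, 34]
Tree (level-order array): [12, 9, 42, None, None, 40, None, 29, None, None, 34]
BFS from the root, enqueuing left then right child of each popped node:
  queue [12] -> pop 12, enqueue [9, 42], visited so far: [12]
  queue [9, 42] -> pop 9, enqueue [none], visited so far: [12, 9]
  queue [42] -> pop 42, enqueue [40], visited so far: [12, 9, 42]
  queue [40] -> pop 40, enqueue [29], visited so far: [12, 9, 42, 40]
  queue [29] -> pop 29, enqueue [34], visited so far: [12, 9, 42, 40, 29]
  queue [34] -> pop 34, enqueue [none], visited so far: [12, 9, 42, 40, 29, 34]
Result: [12, 9, 42, 40, 29, 34]


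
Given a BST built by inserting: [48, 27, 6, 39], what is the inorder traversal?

Tree insertion order: [48, 27, 6, 39]
Tree (level-order array): [48, 27, None, 6, 39]
Inorder traversal: [6, 27, 39, 48]


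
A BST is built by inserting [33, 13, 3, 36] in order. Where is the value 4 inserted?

Starting tree (level order): [33, 13, 36, 3]
Insertion path: 33 -> 13 -> 3
Result: insert 4 as right child of 3
Final tree (level order): [33, 13, 36, 3, None, None, None, None, 4]


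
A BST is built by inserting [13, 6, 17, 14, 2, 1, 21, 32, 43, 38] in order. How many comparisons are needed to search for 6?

Search path for 6: 13 -> 6
Found: True
Comparisons: 2


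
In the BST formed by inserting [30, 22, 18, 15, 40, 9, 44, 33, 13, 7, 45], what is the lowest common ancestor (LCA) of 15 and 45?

Tree insertion order: [30, 22, 18, 15, 40, 9, 44, 33, 13, 7, 45]
Tree (level-order array): [30, 22, 40, 18, None, 33, 44, 15, None, None, None, None, 45, 9, None, None, None, 7, 13]
In a BST, the LCA of p=15, q=45 is the first node v on the
root-to-leaf path with p <= v <= q (go left if both < v, right if both > v).
Walk from root:
  at 30: 15 <= 30 <= 45, this is the LCA
LCA = 30


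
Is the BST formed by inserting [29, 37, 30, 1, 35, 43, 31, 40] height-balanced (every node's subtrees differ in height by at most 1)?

Tree (level-order array): [29, 1, 37, None, None, 30, 43, None, 35, 40, None, 31]
Definition: a tree is height-balanced if, at every node, |h(left) - h(right)| <= 1 (empty subtree has height -1).
Bottom-up per-node check:
  node 1: h_left=-1, h_right=-1, diff=0 [OK], height=0
  node 31: h_left=-1, h_right=-1, diff=0 [OK], height=0
  node 35: h_left=0, h_right=-1, diff=1 [OK], height=1
  node 30: h_left=-1, h_right=1, diff=2 [FAIL (|-1-1|=2 > 1)], height=2
  node 40: h_left=-1, h_right=-1, diff=0 [OK], height=0
  node 43: h_left=0, h_right=-1, diff=1 [OK], height=1
  node 37: h_left=2, h_right=1, diff=1 [OK], height=3
  node 29: h_left=0, h_right=3, diff=3 [FAIL (|0-3|=3 > 1)], height=4
Node 30 violates the condition: |-1 - 1| = 2 > 1.
Result: Not balanced


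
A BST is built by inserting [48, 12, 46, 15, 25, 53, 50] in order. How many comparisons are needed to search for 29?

Search path for 29: 48 -> 12 -> 46 -> 15 -> 25
Found: False
Comparisons: 5


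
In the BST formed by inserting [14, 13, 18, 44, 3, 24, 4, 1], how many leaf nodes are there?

Tree built from: [14, 13, 18, 44, 3, 24, 4, 1]
Tree (level-order array): [14, 13, 18, 3, None, None, 44, 1, 4, 24]
Rule: A leaf has 0 children.
Per-node child counts:
  node 14: 2 child(ren)
  node 13: 1 child(ren)
  node 3: 2 child(ren)
  node 1: 0 child(ren)
  node 4: 0 child(ren)
  node 18: 1 child(ren)
  node 44: 1 child(ren)
  node 24: 0 child(ren)
Matching nodes: [1, 4, 24]
Count of leaf nodes: 3


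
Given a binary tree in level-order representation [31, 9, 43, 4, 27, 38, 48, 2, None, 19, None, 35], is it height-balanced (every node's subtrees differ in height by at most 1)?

Tree (level-order array): [31, 9, 43, 4, 27, 38, 48, 2, None, 19, None, 35]
Definition: a tree is height-balanced if, at every node, |h(left) - h(right)| <= 1 (empty subtree has height -1).
Bottom-up per-node check:
  node 2: h_left=-1, h_right=-1, diff=0 [OK], height=0
  node 4: h_left=0, h_right=-1, diff=1 [OK], height=1
  node 19: h_left=-1, h_right=-1, diff=0 [OK], height=0
  node 27: h_left=0, h_right=-1, diff=1 [OK], height=1
  node 9: h_left=1, h_right=1, diff=0 [OK], height=2
  node 35: h_left=-1, h_right=-1, diff=0 [OK], height=0
  node 38: h_left=0, h_right=-1, diff=1 [OK], height=1
  node 48: h_left=-1, h_right=-1, diff=0 [OK], height=0
  node 43: h_left=1, h_right=0, diff=1 [OK], height=2
  node 31: h_left=2, h_right=2, diff=0 [OK], height=3
All nodes satisfy the balance condition.
Result: Balanced


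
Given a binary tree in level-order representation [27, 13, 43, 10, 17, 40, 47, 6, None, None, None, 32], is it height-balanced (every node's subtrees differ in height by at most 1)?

Tree (level-order array): [27, 13, 43, 10, 17, 40, 47, 6, None, None, None, 32]
Definition: a tree is height-balanced if, at every node, |h(left) - h(right)| <= 1 (empty subtree has height -1).
Bottom-up per-node check:
  node 6: h_left=-1, h_right=-1, diff=0 [OK], height=0
  node 10: h_left=0, h_right=-1, diff=1 [OK], height=1
  node 17: h_left=-1, h_right=-1, diff=0 [OK], height=0
  node 13: h_left=1, h_right=0, diff=1 [OK], height=2
  node 32: h_left=-1, h_right=-1, diff=0 [OK], height=0
  node 40: h_left=0, h_right=-1, diff=1 [OK], height=1
  node 47: h_left=-1, h_right=-1, diff=0 [OK], height=0
  node 43: h_left=1, h_right=0, diff=1 [OK], height=2
  node 27: h_left=2, h_right=2, diff=0 [OK], height=3
All nodes satisfy the balance condition.
Result: Balanced


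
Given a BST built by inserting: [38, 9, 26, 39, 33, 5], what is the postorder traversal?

Tree insertion order: [38, 9, 26, 39, 33, 5]
Tree (level-order array): [38, 9, 39, 5, 26, None, None, None, None, None, 33]
Postorder traversal: [5, 33, 26, 9, 39, 38]


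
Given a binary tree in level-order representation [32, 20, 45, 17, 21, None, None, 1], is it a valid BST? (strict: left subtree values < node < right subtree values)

Level-order array: [32, 20, 45, 17, 21, None, None, 1]
Validate using subtree bounds (lo, hi): at each node, require lo < value < hi,
then recurse left with hi=value and right with lo=value.
Preorder trace (stopping at first violation):
  at node 32 with bounds (-inf, +inf): OK
  at node 20 with bounds (-inf, 32): OK
  at node 17 with bounds (-inf, 20): OK
  at node 1 with bounds (-inf, 17): OK
  at node 21 with bounds (20, 32): OK
  at node 45 with bounds (32, +inf): OK
No violation found at any node.
Result: Valid BST


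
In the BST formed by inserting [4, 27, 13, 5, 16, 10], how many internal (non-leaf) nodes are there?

Tree built from: [4, 27, 13, 5, 16, 10]
Tree (level-order array): [4, None, 27, 13, None, 5, 16, None, 10]
Rule: An internal node has at least one child.
Per-node child counts:
  node 4: 1 child(ren)
  node 27: 1 child(ren)
  node 13: 2 child(ren)
  node 5: 1 child(ren)
  node 10: 0 child(ren)
  node 16: 0 child(ren)
Matching nodes: [4, 27, 13, 5]
Count of internal (non-leaf) nodes: 4


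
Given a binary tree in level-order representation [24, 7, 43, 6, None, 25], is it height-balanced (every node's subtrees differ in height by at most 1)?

Tree (level-order array): [24, 7, 43, 6, None, 25]
Definition: a tree is height-balanced if, at every node, |h(left) - h(right)| <= 1 (empty subtree has height -1).
Bottom-up per-node check:
  node 6: h_left=-1, h_right=-1, diff=0 [OK], height=0
  node 7: h_left=0, h_right=-1, diff=1 [OK], height=1
  node 25: h_left=-1, h_right=-1, diff=0 [OK], height=0
  node 43: h_left=0, h_right=-1, diff=1 [OK], height=1
  node 24: h_left=1, h_right=1, diff=0 [OK], height=2
All nodes satisfy the balance condition.
Result: Balanced


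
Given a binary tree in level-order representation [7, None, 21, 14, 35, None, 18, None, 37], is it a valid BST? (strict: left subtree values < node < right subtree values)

Level-order array: [7, None, 21, 14, 35, None, 18, None, 37]
Validate using subtree bounds (lo, hi): at each node, require lo < value < hi,
then recurse left with hi=value and right with lo=value.
Preorder trace (stopping at first violation):
  at node 7 with bounds (-inf, +inf): OK
  at node 21 with bounds (7, +inf): OK
  at node 14 with bounds (7, 21): OK
  at node 18 with bounds (14, 21): OK
  at node 35 with bounds (21, +inf): OK
  at node 37 with bounds (35, +inf): OK
No violation found at any node.
Result: Valid BST


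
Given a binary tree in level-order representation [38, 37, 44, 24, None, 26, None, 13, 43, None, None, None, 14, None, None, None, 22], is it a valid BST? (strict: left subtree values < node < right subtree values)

Level-order array: [38, 37, 44, 24, None, 26, None, 13, 43, None, None, None, 14, None, None, None, 22]
Validate using subtree bounds (lo, hi): at each node, require lo < value < hi,
then recurse left with hi=value and right with lo=value.
Preorder trace (stopping at first violation):
  at node 38 with bounds (-inf, +inf): OK
  at node 37 with bounds (-inf, 38): OK
  at node 24 with bounds (-inf, 37): OK
  at node 13 with bounds (-inf, 24): OK
  at node 14 with bounds (13, 24): OK
  at node 22 with bounds (14, 24): OK
  at node 43 with bounds (24, 37): VIOLATION
Node 43 violates its bound: not (24 < 43 < 37).
Result: Not a valid BST


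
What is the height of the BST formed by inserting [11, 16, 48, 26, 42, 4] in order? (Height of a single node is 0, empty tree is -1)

Insertion order: [11, 16, 48, 26, 42, 4]
Tree (level-order array): [11, 4, 16, None, None, None, 48, 26, None, None, 42]
Compute height bottom-up (empty subtree = -1):
  height(4) = 1 + max(-1, -1) = 0
  height(42) = 1 + max(-1, -1) = 0
  height(26) = 1 + max(-1, 0) = 1
  height(48) = 1 + max(1, -1) = 2
  height(16) = 1 + max(-1, 2) = 3
  height(11) = 1 + max(0, 3) = 4
Height = 4


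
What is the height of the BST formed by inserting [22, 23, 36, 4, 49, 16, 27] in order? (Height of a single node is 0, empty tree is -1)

Insertion order: [22, 23, 36, 4, 49, 16, 27]
Tree (level-order array): [22, 4, 23, None, 16, None, 36, None, None, 27, 49]
Compute height bottom-up (empty subtree = -1):
  height(16) = 1 + max(-1, -1) = 0
  height(4) = 1 + max(-1, 0) = 1
  height(27) = 1 + max(-1, -1) = 0
  height(49) = 1 + max(-1, -1) = 0
  height(36) = 1 + max(0, 0) = 1
  height(23) = 1 + max(-1, 1) = 2
  height(22) = 1 + max(1, 2) = 3
Height = 3


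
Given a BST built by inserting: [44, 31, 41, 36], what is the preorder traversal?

Tree insertion order: [44, 31, 41, 36]
Tree (level-order array): [44, 31, None, None, 41, 36]
Preorder traversal: [44, 31, 41, 36]


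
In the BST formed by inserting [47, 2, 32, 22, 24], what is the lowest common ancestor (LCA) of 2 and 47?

Tree insertion order: [47, 2, 32, 22, 24]
Tree (level-order array): [47, 2, None, None, 32, 22, None, None, 24]
In a BST, the LCA of p=2, q=47 is the first node v on the
root-to-leaf path with p <= v <= q (go left if both < v, right if both > v).
Walk from root:
  at 47: 2 <= 47 <= 47, this is the LCA
LCA = 47


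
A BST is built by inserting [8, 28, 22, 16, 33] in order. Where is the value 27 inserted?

Starting tree (level order): [8, None, 28, 22, 33, 16]
Insertion path: 8 -> 28 -> 22
Result: insert 27 as right child of 22
Final tree (level order): [8, None, 28, 22, 33, 16, 27]


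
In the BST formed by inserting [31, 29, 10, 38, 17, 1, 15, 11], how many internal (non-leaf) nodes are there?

Tree built from: [31, 29, 10, 38, 17, 1, 15, 11]
Tree (level-order array): [31, 29, 38, 10, None, None, None, 1, 17, None, None, 15, None, 11]
Rule: An internal node has at least one child.
Per-node child counts:
  node 31: 2 child(ren)
  node 29: 1 child(ren)
  node 10: 2 child(ren)
  node 1: 0 child(ren)
  node 17: 1 child(ren)
  node 15: 1 child(ren)
  node 11: 0 child(ren)
  node 38: 0 child(ren)
Matching nodes: [31, 29, 10, 17, 15]
Count of internal (non-leaf) nodes: 5


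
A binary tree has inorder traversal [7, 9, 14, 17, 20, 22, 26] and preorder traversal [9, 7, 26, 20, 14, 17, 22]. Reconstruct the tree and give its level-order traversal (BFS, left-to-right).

Inorder:  [7, 9, 14, 17, 20, 22, 26]
Preorder: [9, 7, 26, 20, 14, 17, 22]
Algorithm: preorder visits root first, so consume preorder in order;
for each root, split the current inorder slice at that value into
left-subtree inorder and right-subtree inorder, then recurse.
Recursive splits:
  root=9; inorder splits into left=[7], right=[14, 17, 20, 22, 26]
  root=7; inorder splits into left=[], right=[]
  root=26; inorder splits into left=[14, 17, 20, 22], right=[]
  root=20; inorder splits into left=[14, 17], right=[22]
  root=14; inorder splits into left=[], right=[17]
  root=17; inorder splits into left=[], right=[]
  root=22; inorder splits into left=[], right=[]
Reconstructed level-order: [9, 7, 26, 20, 14, 22, 17]
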